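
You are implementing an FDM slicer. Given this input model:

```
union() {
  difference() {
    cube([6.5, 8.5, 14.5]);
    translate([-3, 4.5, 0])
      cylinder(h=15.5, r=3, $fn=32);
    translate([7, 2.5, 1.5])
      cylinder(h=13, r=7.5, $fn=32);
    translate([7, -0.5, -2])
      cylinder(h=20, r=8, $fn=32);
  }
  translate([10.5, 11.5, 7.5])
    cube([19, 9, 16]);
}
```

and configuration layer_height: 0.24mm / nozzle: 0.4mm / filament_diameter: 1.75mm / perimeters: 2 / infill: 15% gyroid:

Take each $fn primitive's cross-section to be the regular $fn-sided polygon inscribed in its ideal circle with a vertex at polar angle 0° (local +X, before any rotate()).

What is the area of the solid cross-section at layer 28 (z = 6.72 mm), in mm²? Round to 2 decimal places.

At z = 6.72 mm: the cube is present — its section is the full 6.5×8.5 rectangle (area 55.25 mm²); the r=3 cylinder at (-3, 4.5) contributes a regular 32-gon of circumradius 3 (area = (32/2)·3.000²·sin(360°/32) = 28.09 mm²); the r=7.5 cylinder at (7, 2.5) gives a regular 32-gon of circumradius 7.5 (constant along its height) (area = (32/2)·7.500²·sin(360°/32) = 175.58 mm²); the cylinder at (7, -0.5): section is a regular 32-gon, circumradius r=8 (area = (32/2)·8.000²·sin(360°/32) = 199.77 mm²); After the difference (first − rest): starting from the 6.5×8.5 cube (55.25 mm²), the r=3 cylinder at (-3, 4.5) misses the remaining region (no effect); the r=7.5 cylinder at (7, 2.5) partially overlaps it — only the 51.82 mm² overlap (of its 175.58 mm²) is removed, clipping the outline; the r=8 cylinder at (7, -0.5) misses the remaining region (no effect) — area = 3.43 mm²; the cube at (10.5, 11.5) is absent (z outside [7.5, 23.5]); Taking the union: only the result so far is present, so the union is just that shape — area = 3.43 mm². Overall, the cross-section is a single solid region. Net area = 3.43 mm².

3.43 mm²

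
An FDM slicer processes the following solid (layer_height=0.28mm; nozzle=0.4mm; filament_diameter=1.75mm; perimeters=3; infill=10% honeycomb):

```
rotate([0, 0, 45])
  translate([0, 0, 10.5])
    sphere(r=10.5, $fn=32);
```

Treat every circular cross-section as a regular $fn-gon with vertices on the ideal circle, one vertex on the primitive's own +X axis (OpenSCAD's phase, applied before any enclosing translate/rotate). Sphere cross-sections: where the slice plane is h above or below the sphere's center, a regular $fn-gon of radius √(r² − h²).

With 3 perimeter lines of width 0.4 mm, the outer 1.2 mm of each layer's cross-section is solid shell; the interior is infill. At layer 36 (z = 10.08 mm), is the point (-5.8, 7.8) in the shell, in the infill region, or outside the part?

At z = 10.08 mm: the r=10.5 sphere slices to a regular 32-gon of circumradius 10.492 (√(r²−h²) with h=0.42 from center); (whole slice rotated 45° about Z — lengths, areas and connectivity unchanged). Overall, the cross-section is a single solid region. Undo the 45° rotation: the query point maps to (1.414, 9.617) in the un-rotated model frame. The nearest boundary edge runs (2.05, 10.29)→(0.00, 10.49); distance from the point to it = 0.73 mm. The point is inside the cross-section, 0.73 mm from the nearest boundary — within the 1.2 mm shell band (3 × 0.4).

shell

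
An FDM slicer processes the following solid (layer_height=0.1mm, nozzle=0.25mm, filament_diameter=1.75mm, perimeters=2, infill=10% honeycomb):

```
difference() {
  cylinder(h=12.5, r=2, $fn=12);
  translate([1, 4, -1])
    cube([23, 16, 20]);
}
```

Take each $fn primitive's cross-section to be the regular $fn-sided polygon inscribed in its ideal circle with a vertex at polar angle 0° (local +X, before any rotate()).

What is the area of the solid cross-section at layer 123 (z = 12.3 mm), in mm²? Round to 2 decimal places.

12.00 mm²

At z = 12.3 mm: the cylinder: section is a regular 12-gon, circumradius r=2 (area = (12/2)·2.000²·sin(360°/12) = 12.00 mm²); the cube at (1, 4) is present — its section is the full 23×16 rectangle (area 368.00 mm²); Subtracting the remaining from the first: starting from the r=2 cylinder (12.00 mm²), the 23×16 cube at (1, 4) misses the remaining region (no effect) — area = 12.00 mm². Overall, the cross-section is a single solid region. Net area = 12.00 mm².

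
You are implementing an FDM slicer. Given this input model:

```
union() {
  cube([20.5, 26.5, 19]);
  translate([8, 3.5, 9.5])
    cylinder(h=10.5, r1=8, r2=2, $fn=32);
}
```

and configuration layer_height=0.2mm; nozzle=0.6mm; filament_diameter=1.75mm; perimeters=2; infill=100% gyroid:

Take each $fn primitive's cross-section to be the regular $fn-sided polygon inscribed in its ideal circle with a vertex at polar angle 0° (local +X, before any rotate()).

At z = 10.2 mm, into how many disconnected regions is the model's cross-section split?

At z = 10.2 mm: the cube (footprint 20.5×26.5) is included at this height; the cone at (8, 3.5): at t=0.067 of its height the radius interpolates to r₁+(r₂−r₁)t = 7.600, giving a regular 32-gon of that circumradius; Merging all regions: the regions partially overlap (shared area 141.23 mm²), so overlapping operands fuse into one piece — 1 connected region. The result has 1 disconnected region.

1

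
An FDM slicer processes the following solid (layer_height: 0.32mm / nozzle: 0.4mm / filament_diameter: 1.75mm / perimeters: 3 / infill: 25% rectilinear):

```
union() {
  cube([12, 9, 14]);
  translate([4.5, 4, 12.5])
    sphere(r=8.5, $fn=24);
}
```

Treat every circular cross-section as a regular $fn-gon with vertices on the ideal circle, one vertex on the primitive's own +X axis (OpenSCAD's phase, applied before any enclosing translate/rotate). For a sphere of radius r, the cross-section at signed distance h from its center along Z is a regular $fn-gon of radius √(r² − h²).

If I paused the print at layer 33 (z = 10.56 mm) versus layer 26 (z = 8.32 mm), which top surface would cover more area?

Layer 33 (z = 10.56): the cube is present — its section is the full 12×9 rectangle (area 108.00 mm²); the sphere at (4.5, 4): section is a regular 24-gon, circumradius = √(r²−h²) = √(8.5²−1.94²) = 8.276 (area = (24/2)·8.276²·sin(360°/24) = 212.71 mm²); Merging all regions: the regions partially overlap — summed areas 320.71 mm² minus the doubly-counted overlap 107.20 mm² gives 213.51 mm² — area = 213.51 mm². So its area = 213.51 mm². Layer 26 (z = 8.32): the cube is present — its section is the full 12×9 rectangle (area 108.00 mm²); the r=8.5 sphere at (4.5, 4) slices to a regular 24-gon of circumradius 7.401 (√(r²−h²) with h=4.18 from center) (area = (24/2)·7.401²·sin(360°/24) = 170.13 mm²); Taking the union: the regions partially overlap — summed areas 278.13 mm² minus the doubly-counted overlap 102.14 mm² gives 175.99 mm² — area = 175.99 mm². So its area = 175.99 mm². Layer 33 is larger (213.51 vs 175.99 mm²).

layer 33 (z = 10.56 mm)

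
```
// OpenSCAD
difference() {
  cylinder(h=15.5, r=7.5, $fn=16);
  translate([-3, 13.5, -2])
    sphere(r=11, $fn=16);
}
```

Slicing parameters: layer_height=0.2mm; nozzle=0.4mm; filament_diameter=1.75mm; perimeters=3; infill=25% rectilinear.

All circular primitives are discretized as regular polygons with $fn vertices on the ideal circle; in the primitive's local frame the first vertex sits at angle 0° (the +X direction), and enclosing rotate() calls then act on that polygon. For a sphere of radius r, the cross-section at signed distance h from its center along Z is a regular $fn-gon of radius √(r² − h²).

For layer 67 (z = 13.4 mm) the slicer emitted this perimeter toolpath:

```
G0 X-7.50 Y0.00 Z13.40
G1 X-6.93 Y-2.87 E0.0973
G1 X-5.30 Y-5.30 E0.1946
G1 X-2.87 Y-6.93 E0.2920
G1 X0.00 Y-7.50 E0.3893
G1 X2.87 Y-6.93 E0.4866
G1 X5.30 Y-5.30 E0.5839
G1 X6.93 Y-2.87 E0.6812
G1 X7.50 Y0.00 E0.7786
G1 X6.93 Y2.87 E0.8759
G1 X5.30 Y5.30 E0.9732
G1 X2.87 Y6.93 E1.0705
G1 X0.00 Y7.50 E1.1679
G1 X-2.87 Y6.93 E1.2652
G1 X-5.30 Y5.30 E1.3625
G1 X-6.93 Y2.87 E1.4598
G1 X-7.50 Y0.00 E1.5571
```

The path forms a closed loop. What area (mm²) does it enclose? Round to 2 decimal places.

172.17 mm²

Apply the shoelace formula to the sequence of (X, Y) vertices; enclosed area = 172.17 mm².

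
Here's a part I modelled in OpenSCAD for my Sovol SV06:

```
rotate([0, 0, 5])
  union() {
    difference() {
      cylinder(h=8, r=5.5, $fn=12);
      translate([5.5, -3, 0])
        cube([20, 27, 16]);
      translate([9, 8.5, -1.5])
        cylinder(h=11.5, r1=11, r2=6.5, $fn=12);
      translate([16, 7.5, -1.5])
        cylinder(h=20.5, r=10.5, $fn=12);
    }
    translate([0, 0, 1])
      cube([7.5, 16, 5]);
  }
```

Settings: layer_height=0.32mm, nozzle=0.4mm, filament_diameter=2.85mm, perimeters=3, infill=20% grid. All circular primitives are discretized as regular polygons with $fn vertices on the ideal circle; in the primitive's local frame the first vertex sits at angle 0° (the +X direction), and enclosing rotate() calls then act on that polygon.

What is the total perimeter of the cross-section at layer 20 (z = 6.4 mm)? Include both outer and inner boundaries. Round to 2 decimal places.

At z = 6.4 mm: the cylinder: section is a regular 12-gon, circumradius r=5.5 (perimeter = 2·12·5.500·sin(180°/12) = 34.16 mm); the cube at (5.5, -3) (footprint 20×27) is included at this height (perimeter 94.00 mm); the cone at (9, 8.5) (r1=11→r2=6.5) has section circumradius 7.909 here — a regular 12-gon (perimeter = 2·12·7.909·sin(180°/12) = 49.13 mm); the r=10.5 cylinder at (16, 7.5) gives a regular 12-gon of circumradius 10.5 (constant along its height) (perimeter = 2·12·10.500·sin(180°/12) = 65.22 mm); After the difference (first − rest): starting from the r=5.5 cylinder, the 20×27 cube at (5.5, -3) misses the remaining region (no effect); the cone at (9, 8.5) partially overlaps it — only the 2.14 mm² overlap (of its 187.64 mm²) is removed, clipping the outline; the r=10.5 cylinder at (16, 7.5) misses the remaining region (no effect) — boundary = 33.97 mm; the cube is not intersected at this z (z outside [1, 6]); Merging all regions: only that combined region is present, so the union is just that shape — boundary = 33.97 mm; (whole slice rotated 5° about Z — lengths, areas and connectivity unchanged). Overall, the cross-section is a single solid region. Total boundary length (outer) = 33.97 mm.

33.97 mm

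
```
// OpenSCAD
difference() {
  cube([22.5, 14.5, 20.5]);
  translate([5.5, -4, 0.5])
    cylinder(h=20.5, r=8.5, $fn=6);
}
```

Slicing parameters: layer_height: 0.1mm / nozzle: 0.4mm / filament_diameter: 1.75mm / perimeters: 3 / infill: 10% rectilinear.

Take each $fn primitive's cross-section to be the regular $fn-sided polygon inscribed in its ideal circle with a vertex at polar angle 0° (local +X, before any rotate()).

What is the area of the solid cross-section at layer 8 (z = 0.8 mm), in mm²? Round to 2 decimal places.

291.57 mm²

At z = 0.8 mm: the 22.5×14.5 cube contributes its full rectangle (area 326.25 mm²); the r=8.5 cylinder at (5.5, -4) gives a regular 6-gon of circumradius 8.5 (constant along its height) (area = (6/2)·8.500²·sin(360°/6) = 187.71 mm²); Taking the first minus the rest: starting from the 22.5×14.5 cube (326.25 mm²), the r=8.5 cylinder at (5.5, -4) partially overlaps it — only the 34.68 mm² overlap (of its 187.71 mm²) is removed, clipping the outline — area = 291.57 mm². Overall, the cross-section is a single solid region. Net area = 291.57 mm².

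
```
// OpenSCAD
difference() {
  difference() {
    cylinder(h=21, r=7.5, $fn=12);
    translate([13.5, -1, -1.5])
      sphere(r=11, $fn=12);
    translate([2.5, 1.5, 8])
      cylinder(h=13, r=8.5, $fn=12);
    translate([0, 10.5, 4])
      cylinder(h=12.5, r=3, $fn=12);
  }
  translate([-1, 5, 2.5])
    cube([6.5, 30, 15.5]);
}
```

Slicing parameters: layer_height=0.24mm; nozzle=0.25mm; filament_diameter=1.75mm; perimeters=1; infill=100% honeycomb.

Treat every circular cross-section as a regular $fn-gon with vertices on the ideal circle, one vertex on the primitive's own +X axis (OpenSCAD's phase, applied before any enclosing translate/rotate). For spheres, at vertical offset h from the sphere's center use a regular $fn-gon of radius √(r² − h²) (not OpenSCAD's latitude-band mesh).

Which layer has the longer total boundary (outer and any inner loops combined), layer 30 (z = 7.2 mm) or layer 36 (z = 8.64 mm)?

layer 30 (z = 7.2 mm)

Layer 30 (z = 7.2): the r=7.5 cylinder contributes a regular 12-gon of circumradius 7.5 (perimeter = 2·12·7.500·sin(180°/12) = 46.59 mm); the r=11 sphere at (13.5, -1) slices to a regular 12-gon of circumradius 6.731 (√(r²−h²) with h=8.7 from center) (perimeter = 2·12·6.731·sin(180°/12) = 41.81 mm); the cylinder at (2.5, 1.5) does not reach this height (z outside [8, 21]); the cylinder at (0, 10.5): section is a regular 12-gon, circumradius r=3 (perimeter = 2·12·3.000·sin(180°/12) = 18.63 mm); Subtracting the remaining from the first: starting from the r=7.5 cylinder, the r=11 sphere at (13.5, -1) partially overlaps it — only the 0.86 mm² overlap (of its 135.93 mm²) is removed, clipping the outline; the r=3 cylinder at (0, 10.5) misses the remaining region (no effect) — boundary = 46.59 mm; the cube at (-1, 5) is present — its section is the full 6.5×30 rectangle (perimeter 73.00 mm); After the difference (first − rest): starting from that combined region, the 6.5×30 cube at (-1, 5) partially overlaps it — only the 10.97 mm² overlap (of its 195.00 mm²) is removed, clipping the outline — boundary = 48.03 mm. So its perimeter = 48.03 mm. Layer 36 (z = 8.64): the r=7.5 cylinder gives a regular 12-gon of circumradius 7.5 (constant along its height) (perimeter = 2·12·7.500·sin(180°/12) = 46.59 mm); the r=11 sphere at (13.5, -1) contributes a regular 12-gon of circumradius √(11²−10.14²) = 4.264 (perimeter = 2·12·4.264·sin(180°/12) = 26.49 mm); the cylinder at (2.5, 1.5): section is a regular 12-gon, circumradius r=8.5 (perimeter = 2·12·8.500·sin(180°/12) = 52.80 mm); the r=3 cylinder at (0, 10.5) gives a regular 12-gon of circumradius 3 (constant along its height) (perimeter = 2·12·3.000·sin(180°/12) = 18.63 mm); Taking the first minus the rest: starting from the r=7.5 cylinder, the r=11 sphere at (13.5, -1) misses the remaining region (no effect); the r=8.5 cylinder at (2.5, 1.5) partially overlaps it — only the 144.82 mm² overlap (of its 216.75 mm²) is removed, clipping the outline; the r=3 cylinder at (0, 10.5) misses the remaining region (no effect) — boundary = 36.66 mm; the 6.5×30 cube at (-1, 5) contributes its full rectangle (perimeter 73.00 mm); Taking the first minus the rest: starting from the result so far, the 6.5×30 cube at (-1, 5) misses the remaining region (no effect) — boundary = 36.66 mm. So its perimeter = 36.66 mm. Layer 30 is larger (48.03 vs 36.66 mm).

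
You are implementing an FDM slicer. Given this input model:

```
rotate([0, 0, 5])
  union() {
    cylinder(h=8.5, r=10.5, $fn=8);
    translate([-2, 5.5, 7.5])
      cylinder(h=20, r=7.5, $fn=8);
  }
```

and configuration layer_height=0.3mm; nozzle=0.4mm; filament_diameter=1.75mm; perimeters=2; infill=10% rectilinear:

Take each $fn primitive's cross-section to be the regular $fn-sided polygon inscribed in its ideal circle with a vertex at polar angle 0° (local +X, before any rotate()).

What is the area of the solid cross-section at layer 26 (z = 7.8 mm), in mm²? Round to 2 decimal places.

346.51 mm²

At z = 7.8 mm: the cylinder: section is a regular 8-gon, circumradius r=10.5 (area = (8/2)·10.500²·sin(360°/8) = 311.83 mm²); the r=7.5 cylinder at (-2, 5.5) gives a regular 8-gon of circumradius 7.5 (constant along its height) (area = (8/2)·7.500²·sin(360°/8) = 159.10 mm²); Taking the union: the regions partially overlap — summed areas 470.93 mm² minus the doubly-counted overlap 124.42 mm² gives 346.51 mm² — area = 346.51 mm²; (rotated 5° about Z; rotation is an isometry so areas/perimeters/island counts are preserved). Overall, the cross-section is a single solid region. Net area = 346.51 mm².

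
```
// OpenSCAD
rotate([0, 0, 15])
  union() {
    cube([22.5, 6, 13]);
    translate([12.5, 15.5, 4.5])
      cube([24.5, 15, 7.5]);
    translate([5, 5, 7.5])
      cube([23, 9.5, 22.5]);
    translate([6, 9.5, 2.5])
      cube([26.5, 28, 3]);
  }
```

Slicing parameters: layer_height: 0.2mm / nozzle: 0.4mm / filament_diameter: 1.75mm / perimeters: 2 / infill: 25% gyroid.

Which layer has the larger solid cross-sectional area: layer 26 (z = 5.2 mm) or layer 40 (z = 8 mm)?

layer 26 (z = 5.2 mm)

Layer 26 (z = 5.2): the cube (footprint 22.5×6) is included at this height (area 135.00 mm²); the cube at (12.5, 15.5) is present — its section is the full 24.5×15 rectangle (area 367.50 mm²); the cube at (5, 5) does not reach this height (z outside [7.5, 30]); the 26.5×28 cube at (6, 9.5) contributes its full rectangle (area 742.00 mm²); Merging all regions: the regions partially overlap — summed areas 1244.50 mm² minus the doubly-counted overlap 300.00 mm² gives 944.50 mm² — area = 944.50 mm²; (rotated 15° about Z; rotation is an isometry so areas/perimeters/island counts are preserved). So its area = 944.50 mm². Layer 40 (z = 8): the cube is present — its section is the full 22.5×6 rectangle (area 135.00 mm²); the cube at (12.5, 15.5) (footprint 24.5×15) is included at this height (area 367.50 mm²); the cube at (5, 5) is present — its section is the full 23×9.5 rectangle (area 218.50 mm²); the cube at (6, 9.5) is not intersected at this z (z outside [2.5, 5.5]); Merging all regions: the regions partially overlap — summed areas 721.00 mm² minus the doubly-counted overlap 17.50 mm² gives 703.50 mm² — area = 703.50 mm²; (whole slice rotated 15° about Z — lengths, areas and connectivity unchanged). So its area = 703.50 mm². Layer 26 is larger (944.50 vs 703.50 mm²).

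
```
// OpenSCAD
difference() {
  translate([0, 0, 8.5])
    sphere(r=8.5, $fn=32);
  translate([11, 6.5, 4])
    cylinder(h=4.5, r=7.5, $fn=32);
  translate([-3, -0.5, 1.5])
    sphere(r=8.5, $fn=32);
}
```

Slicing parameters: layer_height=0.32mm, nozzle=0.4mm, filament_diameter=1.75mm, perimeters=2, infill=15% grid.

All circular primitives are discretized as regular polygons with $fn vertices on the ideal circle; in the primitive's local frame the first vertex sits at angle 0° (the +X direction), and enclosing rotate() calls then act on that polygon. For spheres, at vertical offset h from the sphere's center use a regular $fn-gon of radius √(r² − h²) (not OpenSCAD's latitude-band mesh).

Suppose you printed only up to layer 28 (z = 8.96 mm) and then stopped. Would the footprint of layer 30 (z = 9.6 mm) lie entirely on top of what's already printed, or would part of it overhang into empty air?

Compare the two slices. At z = 8.96: the sphere: section is a regular 32-gon, circumradius = √(r²−h²) = √(8.5²−0.46²) = 8.488 (area = (32/2)·8.488²·sin(360°/32) = 224.86 mm²); the cylinder at (11, 6.5) is not intersected at this z (z outside [4, 8.5]); the r=8.5 sphere at (-3, -0.5) slices to a regular 32-gon of circumradius 4.074 (√(r²−h²) with h=7.46 from center) (area = (32/2)·4.074²·sin(360°/32) = 51.81 mm²); Subtracting the remaining from the first: starting from the r=8.5 sphere (224.86 mm²), the r=8.5 sphere at (-3, -0.5) lies wholly inside it (removes its full 51.81 mm² and its 25.56 mm outline becomes a hole wall) — area = 173.05 mm². At z = 9.6: the r=8.5 sphere contributes a regular 32-gon of circumradius √(8.5²−1.1²) = 8.429 (area = (32/2)·8.429²·sin(360°/32) = 221.75 mm²); the cylinder at (11, 6.5) is absent (z outside [4, 8.5]); the sphere at (-3, -0.5): section is a regular 32-gon, circumradius = √(r²−h²) = √(8.5²−8.1²) = 2.577 (area = (32/2)·2.577²·sin(360°/32) = 20.73 mm²); Subtracting the remaining from the first: starting from the r=8.5 sphere (221.75 mm²), the r=8.5 sphere at (-3, -0.5) lies wholly inside it (removes its full 20.73 mm² and its 16.16 mm outline becomes a hole wall) — area = 201.02 mm². Checking containment: at z = 9.6 the cross-section extends beyond the z = 8.96 cross-section by about 31.08 mm².

part overhangs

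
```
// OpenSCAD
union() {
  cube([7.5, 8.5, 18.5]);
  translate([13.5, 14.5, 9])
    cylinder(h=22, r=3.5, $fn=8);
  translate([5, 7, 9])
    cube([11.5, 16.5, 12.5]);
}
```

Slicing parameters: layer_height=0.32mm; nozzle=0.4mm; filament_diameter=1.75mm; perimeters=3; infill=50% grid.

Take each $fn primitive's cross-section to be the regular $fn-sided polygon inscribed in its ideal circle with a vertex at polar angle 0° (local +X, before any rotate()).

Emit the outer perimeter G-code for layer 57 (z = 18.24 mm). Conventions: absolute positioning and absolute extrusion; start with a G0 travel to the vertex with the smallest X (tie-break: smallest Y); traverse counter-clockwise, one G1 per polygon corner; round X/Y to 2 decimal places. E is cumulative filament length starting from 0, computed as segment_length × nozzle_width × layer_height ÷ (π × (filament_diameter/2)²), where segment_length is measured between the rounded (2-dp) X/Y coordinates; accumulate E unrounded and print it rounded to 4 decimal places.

G0 X0.00 Y0.00 Z18.24
G1 X7.50 Y0.00 E0.3991
G1 X7.50 Y7.00 E0.7716
G1 X16.50 Y7.00 E1.2506
G1 X16.50 Y13.29 E1.5853
G1 X17.00 Y14.50 E1.6550
G1 X16.50 Y15.71 E1.7247
G1 X16.50 Y23.50 E2.1392
G1 X5.00 Y23.50 E2.7512
G1 X5.00 Y8.50 E3.5494
G1 X0.00 Y8.50 E3.8155
G1 X0.00 Y0.00 E4.2679

At z = 18.24 mm: the cube (footprint 7.5×8.5) is included at this height; the cylinder at (13.5, 14.5): section is a regular 8-gon, circumradius r=3.5; the cube at (5, 7) is present — its section is the full 11.5×16.5 rectangle; Combining (union): the regions partially overlap (shared area 37.79 mm²), so overlapping operands fuse into one piece — 1 connected region. The outline is a single polygon with 11 vertices. Extrusion per mm of travel: 0.4 × 0.32 / (π × 0.875²) = 0.053216. Accumulating E over each segment gives final E = 4.2679.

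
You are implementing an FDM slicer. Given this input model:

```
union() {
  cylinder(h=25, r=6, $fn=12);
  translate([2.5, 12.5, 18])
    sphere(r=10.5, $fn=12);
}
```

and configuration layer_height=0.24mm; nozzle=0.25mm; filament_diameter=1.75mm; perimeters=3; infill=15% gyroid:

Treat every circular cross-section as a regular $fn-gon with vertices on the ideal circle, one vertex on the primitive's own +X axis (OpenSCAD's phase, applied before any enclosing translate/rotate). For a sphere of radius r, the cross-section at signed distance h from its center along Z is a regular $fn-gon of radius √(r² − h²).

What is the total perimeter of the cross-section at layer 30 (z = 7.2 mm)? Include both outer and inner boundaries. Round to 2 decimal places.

37.27 mm

At z = 7.2 mm: the r=6 cylinder gives a regular 12-gon of circumradius 6 (constant along its height) (perimeter = 2·12·6.000·sin(180°/12) = 37.27 mm); the sphere at (2.5, 12.5) is not intersected at this z (|z−center|=10.800 > r=10.5); Merging all regions: only the r=6 cylinder is present, so the union is just that shape — boundary = 37.27 mm. Overall, the cross-section is a single solid region. Total boundary length (outer) = 37.27 mm.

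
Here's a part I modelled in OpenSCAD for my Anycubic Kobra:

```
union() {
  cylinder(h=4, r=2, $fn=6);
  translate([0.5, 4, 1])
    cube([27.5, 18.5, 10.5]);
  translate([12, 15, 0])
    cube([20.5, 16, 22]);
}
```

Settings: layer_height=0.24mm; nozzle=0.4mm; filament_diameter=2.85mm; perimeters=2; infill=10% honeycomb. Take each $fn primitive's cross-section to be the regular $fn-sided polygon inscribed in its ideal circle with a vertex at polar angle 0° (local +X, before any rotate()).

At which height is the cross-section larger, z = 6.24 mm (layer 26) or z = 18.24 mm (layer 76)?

layer 26 (z = 6.24 mm)

Layer 26 (z = 6.24): the cylinder is absent (z outside [0, 4]); the cube at (0.5, 4) is present — its section is the full 27.5×18.5 rectangle (area 508.75 mm²); the 20.5×16 cube at (12, 15) contributes its full rectangle (area 328.00 mm²); Taking the union: the regions partially overlap — summed areas 836.75 mm² minus the doubly-counted overlap 120.00 mm² gives 716.75 mm² — area = 716.75 mm². So its area = 716.75 mm². Layer 76 (z = 18.24): the cylinder is absent (z outside [0, 4]); the cube at (0.5, 4) is absent (z outside [1, 11.5]); the cube at (12, 15) (footprint 20.5×16) is included at this height (area 328.00 mm²); Taking the union: only the 20.5×16 cube at (12, 15) is present, so the union is just that shape — area = 328.00 mm². So its area = 328.00 mm². Layer 26 is larger (716.75 vs 328.00 mm²).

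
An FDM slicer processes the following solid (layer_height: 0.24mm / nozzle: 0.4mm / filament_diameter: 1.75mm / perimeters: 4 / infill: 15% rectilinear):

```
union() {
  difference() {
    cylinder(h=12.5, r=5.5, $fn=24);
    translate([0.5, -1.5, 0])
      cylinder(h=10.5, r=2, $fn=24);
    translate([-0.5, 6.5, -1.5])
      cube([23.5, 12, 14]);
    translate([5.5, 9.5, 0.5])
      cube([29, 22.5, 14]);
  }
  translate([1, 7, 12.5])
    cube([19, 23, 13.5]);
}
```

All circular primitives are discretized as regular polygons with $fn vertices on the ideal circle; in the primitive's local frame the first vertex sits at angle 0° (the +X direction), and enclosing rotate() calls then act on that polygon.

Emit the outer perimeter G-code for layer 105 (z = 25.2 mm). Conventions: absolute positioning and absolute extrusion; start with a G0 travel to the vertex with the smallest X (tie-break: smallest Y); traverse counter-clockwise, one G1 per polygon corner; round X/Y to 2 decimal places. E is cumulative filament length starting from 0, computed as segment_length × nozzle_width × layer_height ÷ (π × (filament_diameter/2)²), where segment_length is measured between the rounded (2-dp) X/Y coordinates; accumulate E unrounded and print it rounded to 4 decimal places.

G0 X1.00 Y7.00 Z25.20
G1 X20.00 Y7.00 E0.7583
G1 X20.00 Y30.00 E1.6763
G1 X1.00 Y30.00 E2.4346
G1 X1.00 Y7.00 E3.3526

At z = 25.2 mm: the cylinder does not reach this height (z outside [0, 12.5]); the cylinder at (0.5, -1.5) is not intersected at this z (z outside [0, 10.5]); the cube at (-0.5, 6.5) does not reach this height (z outside [-1.5, 12.5]); the cube at (5.5, 9.5) does not reach this height (z outside [0.5, 14.5]); After the difference (first − rest): the first operand is absent here, so nothing remains; the 19×23 cube at (1, 7) contributes its full rectangle; Taking the union: only the 19×23 cube at (1, 7) is present, so the union is just that shape — 1 connected region. The outline is a single polygon with 4 vertices. Extrusion per mm of travel: 0.4 × 0.24 / (π × 0.875²) = 0.039912. Accumulating E over each segment gives final E = 3.3526.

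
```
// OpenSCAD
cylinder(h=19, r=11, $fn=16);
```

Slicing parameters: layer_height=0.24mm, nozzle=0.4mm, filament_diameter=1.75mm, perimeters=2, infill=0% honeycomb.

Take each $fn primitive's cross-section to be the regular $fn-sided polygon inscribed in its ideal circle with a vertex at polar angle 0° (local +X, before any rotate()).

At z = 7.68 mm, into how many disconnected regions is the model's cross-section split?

1

At z = 7.68 mm: the r=11 cylinder contributes a regular 16-gon of circumradius 11. The result has 1 disconnected region.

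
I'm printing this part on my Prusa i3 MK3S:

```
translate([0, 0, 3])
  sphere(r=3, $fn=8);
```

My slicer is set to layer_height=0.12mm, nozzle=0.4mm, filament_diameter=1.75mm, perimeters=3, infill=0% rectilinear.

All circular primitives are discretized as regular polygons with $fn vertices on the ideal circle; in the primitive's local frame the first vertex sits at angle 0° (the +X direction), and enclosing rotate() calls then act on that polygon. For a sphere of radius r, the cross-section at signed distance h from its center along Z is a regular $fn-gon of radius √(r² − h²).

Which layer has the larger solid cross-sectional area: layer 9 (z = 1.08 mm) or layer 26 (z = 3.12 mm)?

Layer 9 (z = 1.08): the r=3 sphere slices to a regular 8-gon of circumradius 2.305 (√(r²−h²) with h=1.92 from center) (area = (8/2)·2.305²·sin(360°/8) = 15.03 mm²). So its area = 15.03 mm². Layer 26 (z = 3.12): the r=3 sphere slices to a regular 8-gon of circumradius 2.998 (√(r²−h²) with h=0.12 from center) (area = (8/2)·2.998²·sin(360°/8) = 25.42 mm²). So its area = 25.42 mm². Layer 26 is larger (25.42 vs 15.03 mm²).

layer 26 (z = 3.12 mm)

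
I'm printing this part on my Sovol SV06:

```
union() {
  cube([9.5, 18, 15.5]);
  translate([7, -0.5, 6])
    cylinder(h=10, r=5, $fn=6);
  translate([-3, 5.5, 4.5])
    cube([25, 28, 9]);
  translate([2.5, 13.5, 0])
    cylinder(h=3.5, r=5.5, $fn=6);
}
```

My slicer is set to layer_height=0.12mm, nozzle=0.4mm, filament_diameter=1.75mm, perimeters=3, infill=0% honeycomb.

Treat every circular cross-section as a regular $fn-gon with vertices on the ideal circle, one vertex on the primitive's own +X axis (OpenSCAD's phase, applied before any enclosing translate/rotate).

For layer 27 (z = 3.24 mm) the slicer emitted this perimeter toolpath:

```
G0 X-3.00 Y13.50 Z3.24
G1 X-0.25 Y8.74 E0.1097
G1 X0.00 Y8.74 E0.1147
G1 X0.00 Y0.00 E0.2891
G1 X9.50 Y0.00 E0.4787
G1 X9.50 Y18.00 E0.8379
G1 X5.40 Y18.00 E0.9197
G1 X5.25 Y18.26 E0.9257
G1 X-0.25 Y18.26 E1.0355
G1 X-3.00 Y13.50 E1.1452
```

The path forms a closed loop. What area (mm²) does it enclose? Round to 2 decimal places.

Apply the shoelace formula to the sequence of (X, Y) vertices; enclosed area = 187.85 mm².

187.85 mm²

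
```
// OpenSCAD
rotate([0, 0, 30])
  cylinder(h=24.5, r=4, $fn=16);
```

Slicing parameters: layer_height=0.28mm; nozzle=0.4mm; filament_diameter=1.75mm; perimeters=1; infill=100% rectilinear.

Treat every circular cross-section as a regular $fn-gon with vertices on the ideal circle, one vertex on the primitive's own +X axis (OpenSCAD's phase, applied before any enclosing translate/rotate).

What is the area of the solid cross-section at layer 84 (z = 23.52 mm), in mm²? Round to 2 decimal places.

At z = 23.52 mm: the cylinder: section is a regular 16-gon, circumradius r=4 (area = (16/2)·4.000²·sin(360°/16) = 48.98 mm²); (rotated 30° about Z; rotation is an isometry so areas/perimeters/island counts are preserved). Overall, the cross-section is a single solid region. Net area = 48.98 mm².

48.98 mm²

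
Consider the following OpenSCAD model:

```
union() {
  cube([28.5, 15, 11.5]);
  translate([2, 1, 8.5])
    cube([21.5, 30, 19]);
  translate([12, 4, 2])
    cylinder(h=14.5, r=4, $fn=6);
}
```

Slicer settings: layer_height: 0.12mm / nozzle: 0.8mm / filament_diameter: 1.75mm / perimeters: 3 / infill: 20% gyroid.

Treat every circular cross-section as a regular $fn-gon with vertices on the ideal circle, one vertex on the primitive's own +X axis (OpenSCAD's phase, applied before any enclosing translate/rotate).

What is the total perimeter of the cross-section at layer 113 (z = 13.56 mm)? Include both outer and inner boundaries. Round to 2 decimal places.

At z = 13.56 mm: the cube is not intersected at this z (z outside [0, 11.5]); the cube at (2, 1) (footprint 21.5×30) is included at this height (perimeter 103.00 mm); the cylinder at (12, 4): section is a regular 6-gon, circumradius r=4 (perimeter = 2·6·4.000·sin(180°/6) = 24.00 mm); Taking the union: the regions partially overlap (shared area 39.59 mm²), so the edge portions inside another operand are dropped and the merged outline is re-measured after clipping — boundary = 103.54 mm. Overall, the cross-section is a single solid region. Total boundary length (outer) = 103.54 mm.

103.54 mm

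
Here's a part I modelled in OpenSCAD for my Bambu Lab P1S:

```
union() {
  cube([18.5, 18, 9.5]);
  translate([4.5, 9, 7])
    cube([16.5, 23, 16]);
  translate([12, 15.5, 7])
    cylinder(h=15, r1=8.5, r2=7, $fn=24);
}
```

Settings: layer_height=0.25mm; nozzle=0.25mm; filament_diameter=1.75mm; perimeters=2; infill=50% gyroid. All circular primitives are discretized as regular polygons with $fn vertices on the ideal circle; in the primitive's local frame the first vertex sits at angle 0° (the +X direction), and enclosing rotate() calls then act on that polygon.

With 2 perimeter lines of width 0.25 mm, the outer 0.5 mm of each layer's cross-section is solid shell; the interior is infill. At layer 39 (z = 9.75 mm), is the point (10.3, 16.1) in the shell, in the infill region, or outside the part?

At z = 9.75 mm: the cube is absent (z outside [0, 9.5]); the cube at (4.5, 9) is present — its section is the full 16.5×23 rectangle; the cone at (12, 15.5): at t=0.183 of its height the radius interpolates to r₁+(r₂−r₁)t = 8.225, giving a regular 24-gon of that circumradius; Combining (union): the regions partially overlap (shared area 195.79 mm²), so overlapping operands fuse into one piece — 1 connected region. Overall, the cross-section is a single solid region. The nearest boundary edge runs (4.06, 17.63)→(4.50, 18.70); distance from the point to it = 6.35 mm. The point is inside the cross-section and 6.35 mm from the nearest boundary — more than the 0.5 mm shell width (2 × 0.25), so it's in the infill interior.

infill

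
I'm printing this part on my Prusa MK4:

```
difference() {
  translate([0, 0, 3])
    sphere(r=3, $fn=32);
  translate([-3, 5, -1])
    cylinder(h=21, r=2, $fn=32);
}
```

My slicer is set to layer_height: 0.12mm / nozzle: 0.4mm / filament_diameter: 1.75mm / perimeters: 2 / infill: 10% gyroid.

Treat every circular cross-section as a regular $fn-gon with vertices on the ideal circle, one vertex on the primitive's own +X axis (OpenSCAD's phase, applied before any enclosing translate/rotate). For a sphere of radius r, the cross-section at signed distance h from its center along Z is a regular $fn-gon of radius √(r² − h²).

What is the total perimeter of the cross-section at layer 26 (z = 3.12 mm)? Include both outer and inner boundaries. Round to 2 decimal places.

At z = 3.12 mm: the r=3 sphere contributes a regular 32-gon of circumradius √(3²−0.12²) = 2.998 (perimeter = 2·32·2.998·sin(180°/32) = 18.80 mm); the cylinder at (-3, 5): section is a regular 32-gon, circumradius r=2 (perimeter = 2·32·2.000·sin(180°/32) = 12.55 mm); After the difference (first − rest): starting from the r=3 sphere, the r=2 cylinder at (-3, 5) misses the remaining region (no effect) — boundary = 18.80 mm. Overall, the cross-section is a single solid region. Total boundary length (outer) = 18.80 mm.

18.80 mm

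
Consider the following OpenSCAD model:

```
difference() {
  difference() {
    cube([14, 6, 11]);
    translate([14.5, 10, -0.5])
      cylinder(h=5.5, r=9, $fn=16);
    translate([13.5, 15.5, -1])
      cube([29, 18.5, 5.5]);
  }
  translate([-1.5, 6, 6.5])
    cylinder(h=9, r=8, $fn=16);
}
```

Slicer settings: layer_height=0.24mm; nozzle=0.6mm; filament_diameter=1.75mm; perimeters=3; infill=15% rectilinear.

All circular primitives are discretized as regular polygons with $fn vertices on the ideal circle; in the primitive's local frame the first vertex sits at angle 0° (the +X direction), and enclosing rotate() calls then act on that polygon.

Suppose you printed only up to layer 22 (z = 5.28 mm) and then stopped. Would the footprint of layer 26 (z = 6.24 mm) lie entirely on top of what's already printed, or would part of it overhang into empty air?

Compare the two slices. At z = 5.28: the 14×6 cube contributes its full rectangle (area 84.00 mm²); the cylinder at (14.5, 10) does not reach this height (z outside [-0.5, 5]); the cube at (13.5, 15.5) does not reach this height (z outside [-1, 4.5]); Taking the first minus the rest: none of the subtracted shapes is present at this height, so the 14×6 cube is unchanged — area = 84.00 mm²; the cylinder at (-1.5, 6) is not intersected at this z (z outside [6.5, 15.5]); After the difference (first − rest): none of the subtracted shapes is present at this height, so the result so far is unchanged — area = 84.00 mm². At z = 6.24: the cube (footprint 14×6) is included at this height (area 84.00 mm²); the cylinder at (14.5, 10) is absent (z outside [-0.5, 5]); the cube at (13.5, 15.5) is not intersected at this z (z outside [-1, 4.5]); Taking the first minus the rest: none of the subtracted shapes is present at this height, so the 14×6 cube is unchanged — area = 84.00 mm²; the cylinder at (-1.5, 6) is absent (z outside [6.5, 15.5]); After the difference (first − rest): none of the subtracted shapes is present at this height, so the result so far is unchanged — area = 84.00 mm². Checking containment: the cross-section at z = 6.24 is a subset of the cross-section at z = 5.28.

entirely on top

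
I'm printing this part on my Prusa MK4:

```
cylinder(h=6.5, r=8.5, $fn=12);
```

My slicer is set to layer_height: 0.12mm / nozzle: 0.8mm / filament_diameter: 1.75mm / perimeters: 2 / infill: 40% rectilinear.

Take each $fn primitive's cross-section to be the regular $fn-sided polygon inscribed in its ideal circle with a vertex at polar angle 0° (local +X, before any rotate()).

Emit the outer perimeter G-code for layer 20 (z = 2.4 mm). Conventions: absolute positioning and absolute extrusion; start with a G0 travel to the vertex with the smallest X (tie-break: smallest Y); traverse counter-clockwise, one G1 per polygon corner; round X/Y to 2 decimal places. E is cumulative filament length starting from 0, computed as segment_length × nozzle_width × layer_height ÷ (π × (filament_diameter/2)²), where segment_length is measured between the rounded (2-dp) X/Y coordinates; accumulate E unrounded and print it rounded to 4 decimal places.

At z = 2.4 mm: the cylinder: section is a regular 12-gon, circumradius r=8.5. The outline is a single polygon with 12 vertices. Extrusion per mm of travel: 0.8 × 0.12 / (π × 0.875²) = 0.039912. Accumulating E over each segment gives final E = 2.1072.

G0 X-8.50 Y0.00 Z2.40
G1 X-7.36 Y-4.25 E0.1756
G1 X-4.25 Y-7.36 E0.3512
G1 X0.00 Y-8.50 E0.5268
G1 X4.25 Y-7.36 E0.7024
G1 X7.36 Y-4.25 E0.8780
G1 X8.50 Y0.00 E1.0536
G1 X7.36 Y4.25 E1.2292
G1 X4.25 Y7.36 E1.4047
G1 X0.00 Y8.50 E1.5804
G1 X-4.25 Y7.36 E1.7560
G1 X-7.36 Y4.25 E1.9315
G1 X-8.50 Y0.00 E2.1072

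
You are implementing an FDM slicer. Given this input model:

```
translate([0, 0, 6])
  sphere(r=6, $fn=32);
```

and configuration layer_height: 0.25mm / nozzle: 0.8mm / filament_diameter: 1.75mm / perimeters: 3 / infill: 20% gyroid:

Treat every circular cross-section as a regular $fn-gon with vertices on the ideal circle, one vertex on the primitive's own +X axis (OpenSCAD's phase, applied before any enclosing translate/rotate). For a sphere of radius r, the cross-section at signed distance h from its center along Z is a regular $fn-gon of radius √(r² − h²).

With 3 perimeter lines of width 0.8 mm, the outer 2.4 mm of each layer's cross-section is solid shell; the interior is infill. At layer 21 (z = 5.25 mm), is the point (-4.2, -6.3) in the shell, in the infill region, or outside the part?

At z = 5.25 mm: the r=6 sphere slices to a regular 32-gon of circumradius 5.953 (√(r²−h²) with h=0.75 from center). Overall, the cross-section is a single solid region. The nearest boundary edge runs (-4.21, -4.21)→(-3.31, -4.95); distance from the point to it = 1.62 mm. The point is not inside any of the regions above, so it lies outside the cross-section (1.62 mm from the nearest boundary).

outside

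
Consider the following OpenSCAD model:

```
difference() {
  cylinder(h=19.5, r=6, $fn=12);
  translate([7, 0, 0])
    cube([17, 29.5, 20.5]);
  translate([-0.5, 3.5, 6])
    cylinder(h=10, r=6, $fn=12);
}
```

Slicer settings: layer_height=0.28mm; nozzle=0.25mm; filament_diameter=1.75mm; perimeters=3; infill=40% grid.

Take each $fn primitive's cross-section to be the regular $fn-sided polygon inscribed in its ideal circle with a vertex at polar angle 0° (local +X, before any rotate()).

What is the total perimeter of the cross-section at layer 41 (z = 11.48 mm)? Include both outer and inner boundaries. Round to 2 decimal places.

At z = 11.48 mm: the r=6 cylinder contributes a regular 12-gon of circumradius 6 (perimeter = 2·12·6.000·sin(180°/12) = 37.27 mm); the 17×29.5 cube at (7, 0) contributes its full rectangle (perimeter 93.00 mm); the cylinder at (-0.5, 3.5): section is a regular 12-gon, circumradius r=6 (perimeter = 2·12·6.000·sin(180°/12) = 37.27 mm); Taking the first minus the rest: starting from the r=6 cylinder, the 17×29.5 cube at (7, 0) misses the remaining region (no effect); the r=6 cylinder at (-0.5, 3.5) partially overlaps it — only the 67.17 mm² overlap (of its 108.00 mm²) is removed, clipping the outline — boundary = 37.27 mm. Overall, the cross-section is a single solid region. Total boundary length (outer) = 37.27 mm.

37.27 mm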